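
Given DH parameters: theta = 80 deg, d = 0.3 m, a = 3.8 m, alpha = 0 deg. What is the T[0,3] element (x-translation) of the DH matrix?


T[0,3] = a * cos(theta)
= 3.8 * cos(80 deg)
= 3.8 * 0.1736
= 0.6599


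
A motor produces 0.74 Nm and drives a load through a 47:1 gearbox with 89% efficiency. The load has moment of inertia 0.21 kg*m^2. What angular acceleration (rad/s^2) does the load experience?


tau_out = tau_motor * N * eta
= 0.74 * 47 * 0.89 = 30.9542 Nm
alpha = tau_out / I = 30.9542 / 0.21
= 147.401 rad/s^2


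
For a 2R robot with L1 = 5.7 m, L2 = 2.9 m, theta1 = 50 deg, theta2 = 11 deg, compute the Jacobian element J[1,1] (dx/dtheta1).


J[1,1] = -L1*sin(t1) - L2*sin(t1+t2)
= -5.7*sin(50) - 2.9*sin(61)
= -6.9029


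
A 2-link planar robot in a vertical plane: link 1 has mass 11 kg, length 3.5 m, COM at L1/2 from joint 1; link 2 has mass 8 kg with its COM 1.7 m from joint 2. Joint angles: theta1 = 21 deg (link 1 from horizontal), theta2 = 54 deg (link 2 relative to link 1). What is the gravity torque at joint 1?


Horizontal distance from joint 1 to link-1 COM:
  x_c1 = (L1/2)*cos(t1) = 1.75 * 0.9336 = 1.6338 m
Horizontal distance from joint 1 to link-2 COM:
  x_c2 = L1*cos(t1) + Lc2*cos(t1+t2)
       = 3.5*0.9336 + 1.7*0.2588 = 3.7075 m
tau1 = m1*g*x_c1 + m2*g*x_c2
     = 11*9.81*1.6338 + 8*9.81*3.7075
     = 176.2997 + 290.9665
     = 467.2661 Nm


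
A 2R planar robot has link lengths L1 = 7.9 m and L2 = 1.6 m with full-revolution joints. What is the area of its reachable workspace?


r_max = L1 + L2 = 9.5 m
r_min = |L1 - L2| = 6.3 m
Area = pi*(r_max^2 - r_min^2)
= pi*(90.25 - 39.69)
= pi * 50.56
= 158.8389 m^2


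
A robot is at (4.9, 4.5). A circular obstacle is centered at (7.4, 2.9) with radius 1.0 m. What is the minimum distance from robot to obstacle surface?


center_dist = sqrt((4.9-7.4)^2 + (4.5-2.9)^2)
= sqrt(6.25 + 2.56)
= 2.9682
min_dist = center_dist - radius = 2.9682 - 1.0 = 1.9682 m


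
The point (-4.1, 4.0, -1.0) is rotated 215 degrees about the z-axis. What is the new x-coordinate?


Rotation about z-axis: x' = x*cos(theta) - y*sin(theta)
= -4.1 * -0.8192 - 4.0 * -0.5736
= 5.6528


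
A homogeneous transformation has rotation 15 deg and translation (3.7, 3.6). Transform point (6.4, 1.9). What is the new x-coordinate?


x' = cos(theta)*px - sin(theta)*py + tx
= 0.9659*6.4 - 0.2588*1.9 + 3.7
= 9.3902


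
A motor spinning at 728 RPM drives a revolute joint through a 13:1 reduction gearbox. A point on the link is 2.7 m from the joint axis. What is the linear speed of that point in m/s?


omega_motor = 728 * 2*pi/60 = 76.236 rad/s
omega_joint = omega_motor / 13 = 5.8643 rad/s
v = omega_joint * r = 5.8643 * 2.7
= 15.8336 m/s


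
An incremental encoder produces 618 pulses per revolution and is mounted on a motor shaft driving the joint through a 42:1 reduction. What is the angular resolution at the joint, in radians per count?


counts per rev = 618
effective counts at joint = 618 * 42 = 25956
resolution = 2*pi / 25956
= 2.4207e-04 rad/count


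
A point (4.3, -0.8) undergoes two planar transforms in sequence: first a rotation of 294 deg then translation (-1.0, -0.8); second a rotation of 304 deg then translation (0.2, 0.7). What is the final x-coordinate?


After transform 1:
x1 = cos(294)*4.3 - sin(294)*-0.8 + -1.0 = 0.0181
y1 = sin(294)*4.3 + cos(294)*-0.8 + -0.8 = -5.0536
After transform 2:
x2 = cos(304)*0.0181 - sin(304)*-5.0536 + 0.2
= -3.9795


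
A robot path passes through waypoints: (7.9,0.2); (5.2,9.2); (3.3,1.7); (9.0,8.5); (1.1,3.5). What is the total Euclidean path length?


Segment lengths:
  seg1 = sqrt((-2.7)^2 + (9.0)^2) = 9.3963
  seg2 = sqrt((-1.9)^2 + (-7.5)^2) = 7.7369
  seg3 = sqrt((5.7)^2 + (6.8)^2) = 8.873
  seg4 = sqrt((-7.9)^2 + (-5.0)^2) = 9.3493
Total = 35.3555


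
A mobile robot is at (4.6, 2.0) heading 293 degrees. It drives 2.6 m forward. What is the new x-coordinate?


x_new = x0 + d*cos(theta)
= 4.6 + 2.6*cos(293)
= 4.6 + 1.0159
= 5.6159


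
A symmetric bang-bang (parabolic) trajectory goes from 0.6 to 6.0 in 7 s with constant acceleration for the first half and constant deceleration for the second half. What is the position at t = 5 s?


Symmetric rest-to-rest: each phase covers (pf-p0)/2 in time T/2. 0.5*a*(T/2)^2 = (pf-p0)/2 => a = 4*(pf-p0)/T^2
a = 4*(6.0-0.6)/7^2 = 0.4408
t = 5 is in the deceleration phase (t > T/2).
p = pf - 0.5*a*(T-t)^2 = 6.0 - 0.5*0.4408*2^2
= 5.1184


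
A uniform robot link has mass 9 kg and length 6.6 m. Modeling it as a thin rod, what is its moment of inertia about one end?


I = (1/3) * m * L^2
= (1/3) * 9 * 6.6^2
= 0.333333 * 9 * 43.56
= 130.68 kg*m^2


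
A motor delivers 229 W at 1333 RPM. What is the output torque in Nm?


omega = 1333 * 2*pi/60 = 139.5914 rad/s
tau = P / omega = 229 / 139.5914
= 1.6405 Nm


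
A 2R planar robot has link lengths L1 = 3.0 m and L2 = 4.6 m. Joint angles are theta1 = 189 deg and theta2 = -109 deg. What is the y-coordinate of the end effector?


Convert angles to radians: theta1 = 3.2987, theta2 = -1.9024
y = L1*sin(theta1) + L2*sin(theta1+theta2)
y = -0.4693 + 4.5301
y = 4.0608


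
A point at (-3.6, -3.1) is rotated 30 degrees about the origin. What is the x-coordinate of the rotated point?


x' = x*cos(theta) - y*sin(theta)
cos(30 deg) = 0.866, sin(30 deg) = 0.5
x' = -3.6 * 0.866 - -3.1 * 0.5
= -3.1177 - -1.55
= -1.5677


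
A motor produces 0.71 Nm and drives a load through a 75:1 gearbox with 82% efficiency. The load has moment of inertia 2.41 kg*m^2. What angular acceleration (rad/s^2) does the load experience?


tau_out = tau_motor * N * eta
= 0.71 * 75 * 0.82 = 43.665 Nm
alpha = tau_out / I = 43.665 / 2.41
= 18.1183 rad/s^2


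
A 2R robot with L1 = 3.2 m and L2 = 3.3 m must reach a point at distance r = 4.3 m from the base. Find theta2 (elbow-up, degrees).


cos(theta2) = (r^2 - L1^2 - L2^2) / (2*L1*L2)
cos(theta2) = (18.49 - 10.24 - 10.89) / 21.12
cos(theta2) = -0.125
theta2 = 97.1808 degrees


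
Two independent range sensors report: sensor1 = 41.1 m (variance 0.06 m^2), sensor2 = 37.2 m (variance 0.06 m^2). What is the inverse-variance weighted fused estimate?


w1 = (1/var1) / (1/var1 + 1/var2)
   = 16.6667 / (16.6667 + 16.6667) = 0.5
w2 = 1 - w1 = 0.5
fused = w1*s1 + w2*s2 = 20.55 + 18.6
= 39.15 m


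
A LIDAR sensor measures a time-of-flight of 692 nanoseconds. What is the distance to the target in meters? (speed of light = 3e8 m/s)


tof = 692 ns = 6.92e-07 s
dist = c * tof / 2
= 3e8 * 6.92e-07 / 2
= 103.8 m


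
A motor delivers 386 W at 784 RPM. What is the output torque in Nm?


omega = 784 * 2*pi/60 = 82.1003 rad/s
tau = P / omega = 386 / 82.1003
= 4.7016 Nm


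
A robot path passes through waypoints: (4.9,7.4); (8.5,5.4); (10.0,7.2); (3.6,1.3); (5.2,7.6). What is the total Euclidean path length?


Segment lengths:
  seg1 = sqrt((3.6)^2 + (-2.0)^2) = 4.1183
  seg2 = sqrt((1.5)^2 + (1.8)^2) = 2.3431
  seg3 = sqrt((-6.4)^2 + (-5.9)^2) = 8.7046
  seg4 = sqrt((1.6)^2 + (6.3)^2) = 6.5
Total = 21.6659


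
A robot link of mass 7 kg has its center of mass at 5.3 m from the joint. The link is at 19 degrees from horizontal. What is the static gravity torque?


tau = m*g*L*cos(angle)
= 7 * 9.81 * 5.3 * cos(19 deg)
= 7 * 9.81 * 5.3 * 0.9455
= 344.1224 Nm


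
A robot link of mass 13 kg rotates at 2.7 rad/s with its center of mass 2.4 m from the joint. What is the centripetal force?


F = m * omega^2 * r
= 13 * 2.7^2 * 2.4
= 13 * 7.29 * 2.4
= 227.448 N


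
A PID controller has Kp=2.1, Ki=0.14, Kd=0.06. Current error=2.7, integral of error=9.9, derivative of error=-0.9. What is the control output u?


u = Kp*e + Ki*int(e) + Kd*de/dt
= 2.1*2.7 + 0.14*9.9 + 0.06*(-0.9)
= 5.67 + 1.386 + -0.054
= 7.002


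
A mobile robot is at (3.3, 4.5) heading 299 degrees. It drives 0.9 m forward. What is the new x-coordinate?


x_new = x0 + d*cos(theta)
= 3.3 + 0.9*cos(299)
= 3.3 + 0.4363
= 3.7363


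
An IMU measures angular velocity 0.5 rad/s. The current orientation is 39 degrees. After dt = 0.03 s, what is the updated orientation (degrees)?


delta_theta = w * dt = 0.5 * 0.03 = 0.015 rad
= 0.8594 deg
theta_new = 39 + 0.8594 = 39.8594 deg


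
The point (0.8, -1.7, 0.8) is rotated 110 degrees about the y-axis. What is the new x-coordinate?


Rotation about y-axis: x' = x*cos(theta) + z*sin(theta)
= 0.8 * -0.342 + 0.8 * 0.9397
= 0.4781


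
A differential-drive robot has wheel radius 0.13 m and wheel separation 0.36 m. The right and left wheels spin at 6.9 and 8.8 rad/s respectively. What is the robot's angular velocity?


vR = r*wR = 0.13*6.9 = 0.897 m/s
vL = r*wL = 0.13*8.8 = 1.144 m/s
v = (vR+vL)/2 = 1.0205 m/s
omega = (vR-vL)/L = -0.6861 rad/s
angular velocity = -0.6861 rad/s


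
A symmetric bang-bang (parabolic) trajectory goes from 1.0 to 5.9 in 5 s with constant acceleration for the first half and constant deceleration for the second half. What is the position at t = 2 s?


Symmetric rest-to-rest: each phase covers (pf-p0)/2 in time T/2. 0.5*a*(T/2)^2 = (pf-p0)/2 => a = 4*(pf-p0)/T^2
a = 4*(5.9-1.0)/5^2 = 0.784
t = 2 is in the acceleration phase (t <= T/2).
p = p0 + 0.5*a*t^2 = 1.0 + 0.5*0.784*2^2
= 2.568


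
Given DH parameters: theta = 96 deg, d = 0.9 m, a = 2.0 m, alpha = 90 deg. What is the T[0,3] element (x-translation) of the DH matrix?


T[0,3] = a * cos(theta)
= 2.0 * cos(96 deg)
= 2.0 * -0.1045
= -0.2091


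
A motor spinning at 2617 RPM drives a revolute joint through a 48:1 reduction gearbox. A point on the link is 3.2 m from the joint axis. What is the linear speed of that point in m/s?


omega_motor = 2617 * 2*pi/60 = 274.0516 rad/s
omega_joint = omega_motor / 48 = 5.7094 rad/s
v = omega_joint * r = 5.7094 * 3.2
= 18.2701 m/s


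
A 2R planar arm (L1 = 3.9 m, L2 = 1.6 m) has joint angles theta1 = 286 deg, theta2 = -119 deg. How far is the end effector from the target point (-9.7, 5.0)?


End effector via forward kinematics:
x = L1*cos(t1) + L2*cos(t1+t2) = -0.484
y = L1*sin(t1) + L2*sin(t1+t2) = -3.389
Distance to target:
d = sqrt((-9.7 - -0.484)^2 + (5.0 - -3.389)^2)
= sqrt(84.9345 + 70.3753)
= 12.4623 m


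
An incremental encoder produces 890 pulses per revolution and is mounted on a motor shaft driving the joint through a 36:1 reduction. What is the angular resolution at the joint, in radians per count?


counts per rev = 890
effective counts at joint = 890 * 36 = 32040
resolution = 2*pi / 32040
= 1.9610e-04 rad/count


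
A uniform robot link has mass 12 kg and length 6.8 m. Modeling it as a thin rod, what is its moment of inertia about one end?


I = (1/3) * m * L^2
= (1/3) * 12 * 6.8^2
= 0.333333 * 12 * 46.24
= 184.96 kg*m^2


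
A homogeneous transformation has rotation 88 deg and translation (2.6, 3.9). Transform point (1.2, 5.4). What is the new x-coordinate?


x' = cos(theta)*px - sin(theta)*py + tx
= 0.0349*1.2 - 0.9994*5.4 + 2.6
= -2.7548


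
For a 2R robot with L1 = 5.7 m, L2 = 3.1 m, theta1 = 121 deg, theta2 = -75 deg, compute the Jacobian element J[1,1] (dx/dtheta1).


J[1,1] = -L1*sin(t1) - L2*sin(t1+t2)
= -5.7*sin(121) - 3.1*sin(46)
= -7.1158


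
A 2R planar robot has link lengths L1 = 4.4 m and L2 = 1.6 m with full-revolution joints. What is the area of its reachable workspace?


r_max = L1 + L2 = 6.0 m
r_min = |L1 - L2| = 2.8 m
Area = pi*(r_max^2 - r_min^2)
= pi*(36.0 - 7.84)
= pi * 28.16
= 88.4672 m^2


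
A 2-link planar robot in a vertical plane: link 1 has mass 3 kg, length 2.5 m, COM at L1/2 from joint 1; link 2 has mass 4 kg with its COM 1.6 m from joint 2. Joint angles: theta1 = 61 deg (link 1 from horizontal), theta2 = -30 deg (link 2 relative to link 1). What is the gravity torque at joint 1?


Horizontal distance from joint 1 to link-1 COM:
  x_c1 = (L1/2)*cos(t1) = 1.25 * 0.4848 = 0.606 m
Horizontal distance from joint 1 to link-2 COM:
  x_c2 = L1*cos(t1) + Lc2*cos(t1+t2)
       = 2.5*0.4848 + 1.6*0.8572 = 2.5835 m
tau1 = m1*g*x_c1 + m2*g*x_c2
     = 3*9.81*0.606 + 4*9.81*2.5835
     = 17.8349 + 101.3762
     = 119.2111 Nm


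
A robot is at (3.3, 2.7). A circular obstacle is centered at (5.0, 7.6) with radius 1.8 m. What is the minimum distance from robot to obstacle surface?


center_dist = sqrt((3.3-5.0)^2 + (2.7-7.6)^2)
= sqrt(2.89 + 24.01)
= 5.1865
min_dist = center_dist - radius = 5.1865 - 1.8 = 3.3865 m


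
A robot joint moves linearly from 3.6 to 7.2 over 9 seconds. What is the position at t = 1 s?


s = t/T = 1/9 = 0.1111
p(t) = p0 + (pf-p0)*s
= 3.6 + (7.2 - 3.6) * 0.1111
= 4.0


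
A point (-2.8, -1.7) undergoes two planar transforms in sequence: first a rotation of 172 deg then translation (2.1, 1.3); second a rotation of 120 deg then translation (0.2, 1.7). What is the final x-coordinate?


After transform 1:
x1 = cos(172)*-2.8 - sin(172)*-1.7 + 2.1 = 5.1093
y1 = sin(172)*-2.8 + cos(172)*-1.7 + 1.3 = 2.5938
After transform 2:
x2 = cos(120)*5.1093 - sin(120)*2.5938 + 0.2
= -4.6009


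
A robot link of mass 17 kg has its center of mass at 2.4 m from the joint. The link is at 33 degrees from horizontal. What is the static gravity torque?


tau = m*g*L*cos(angle)
= 17 * 9.81 * 2.4 * cos(33 deg)
= 17 * 9.81 * 2.4 * 0.8387
= 335.6762 Nm


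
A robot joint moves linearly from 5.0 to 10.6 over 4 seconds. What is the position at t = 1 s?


s = t/T = 1/4 = 0.25
p(t) = p0 + (pf-p0)*s
= 5.0 + (10.6 - 5.0) * 0.25
= 6.4


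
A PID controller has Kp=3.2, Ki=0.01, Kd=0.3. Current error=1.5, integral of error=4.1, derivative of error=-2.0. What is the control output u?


u = Kp*e + Ki*int(e) + Kd*de/dt
= 3.2*1.5 + 0.01*4.1 + 0.3*(-2.0)
= 4.8 + 0.041 + -0.6
= 4.241


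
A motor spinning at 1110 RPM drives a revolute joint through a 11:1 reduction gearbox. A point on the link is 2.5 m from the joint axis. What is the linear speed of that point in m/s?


omega_motor = 1110 * 2*pi/60 = 116.2389 rad/s
omega_joint = omega_motor / 11 = 10.5672 rad/s
v = omega_joint * r = 10.5672 * 2.5
= 26.4179 m/s


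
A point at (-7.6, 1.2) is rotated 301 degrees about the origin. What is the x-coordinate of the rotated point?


x' = x*cos(theta) - y*sin(theta)
cos(301 deg) = 0.515, sin(301 deg) = -0.8572
x' = -7.6 * 0.515 - 1.2 * -0.8572
= -3.9143 - -1.0286
= -2.8857


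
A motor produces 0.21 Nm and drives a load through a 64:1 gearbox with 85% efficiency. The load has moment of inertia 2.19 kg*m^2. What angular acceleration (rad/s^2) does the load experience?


tau_out = tau_motor * N * eta
= 0.21 * 64 * 0.85 = 11.424 Nm
alpha = tau_out / I = 11.424 / 2.19
= 5.2164 rad/s^2


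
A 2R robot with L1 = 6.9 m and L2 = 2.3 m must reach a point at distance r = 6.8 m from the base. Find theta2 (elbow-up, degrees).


cos(theta2) = (r^2 - L1^2 - L2^2) / (2*L1*L2)
cos(theta2) = (46.24 - 47.61 - 5.29) / 31.74
cos(theta2) = -0.20983
theta2 = 102.1124 degrees


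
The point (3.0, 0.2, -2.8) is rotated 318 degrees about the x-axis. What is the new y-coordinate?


Rotation about x-axis: y' = y*cos(theta) - z*sin(theta)
= 0.2 * 0.7431 - -2.8 * -0.6691
= -1.7249


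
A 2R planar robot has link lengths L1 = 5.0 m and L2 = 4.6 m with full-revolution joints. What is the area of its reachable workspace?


r_max = L1 + L2 = 9.6 m
r_min = |L1 - L2| = 0.4 m
Area = pi*(r_max^2 - r_min^2)
= pi*(92.16 - 0.16)
= pi * 92.0
= 289.0265 m^2


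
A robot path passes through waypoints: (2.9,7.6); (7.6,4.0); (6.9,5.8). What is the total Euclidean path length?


Segment lengths:
  seg1 = sqrt((4.7)^2 + (-3.6)^2) = 5.9203
  seg2 = sqrt((-0.7)^2 + (1.8)^2) = 1.9313
Total = 7.8516


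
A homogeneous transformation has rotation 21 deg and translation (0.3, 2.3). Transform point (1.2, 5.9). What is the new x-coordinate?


x' = cos(theta)*px - sin(theta)*py + tx
= 0.9336*1.2 - 0.3584*5.9 + 0.3
= -0.6941


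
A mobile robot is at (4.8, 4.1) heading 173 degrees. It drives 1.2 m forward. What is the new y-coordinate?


y_new = y0 + d*sin(theta)
= 4.1 + 1.2*sin(173)
= 4.1 + 0.1462
= 4.2462


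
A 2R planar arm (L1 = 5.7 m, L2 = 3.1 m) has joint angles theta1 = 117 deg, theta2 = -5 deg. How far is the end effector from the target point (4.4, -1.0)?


End effector via forward kinematics:
x = L1*cos(t1) + L2*cos(t1+t2) = -3.749
y = L1*sin(t1) + L2*sin(t1+t2) = 7.953
Distance to target:
d = sqrt((4.4 - -3.749)^2 + (-1.0 - 7.953)^2)
= sqrt(66.4066 + 80.1563)
= 12.1063 m


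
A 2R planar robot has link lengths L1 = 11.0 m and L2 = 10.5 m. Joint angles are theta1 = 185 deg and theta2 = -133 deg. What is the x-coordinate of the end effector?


Convert angles to radians: theta1 = 3.2289, theta2 = -2.3213
x = L1*cos(theta1) + L2*cos(theta1+theta2)
x = -10.9581 + 6.4644
x = -4.4937


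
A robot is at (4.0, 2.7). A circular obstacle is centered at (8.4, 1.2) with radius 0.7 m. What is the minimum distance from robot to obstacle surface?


center_dist = sqrt((4.0-8.4)^2 + (2.7-1.2)^2)
= sqrt(19.36 + 2.25)
= 4.6487
min_dist = center_dist - radius = 4.6487 - 0.7 = 3.9487 m


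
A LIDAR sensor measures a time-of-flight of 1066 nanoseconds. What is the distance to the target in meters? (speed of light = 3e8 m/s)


tof = 1066 ns = 1.066e-06 s
dist = c * tof / 2
= 3e8 * 1.066e-06 / 2
= 159.9 m


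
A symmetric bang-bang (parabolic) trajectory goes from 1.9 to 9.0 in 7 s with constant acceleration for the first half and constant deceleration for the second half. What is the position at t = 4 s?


Symmetric rest-to-rest: each phase covers (pf-p0)/2 in time T/2. 0.5*a*(T/2)^2 = (pf-p0)/2 => a = 4*(pf-p0)/T^2
a = 4*(9.0-1.9)/7^2 = 0.5796
t = 4 is in the deceleration phase (t > T/2).
p = pf - 0.5*a*(T-t)^2 = 9.0 - 0.5*0.5796*3^2
= 6.3918


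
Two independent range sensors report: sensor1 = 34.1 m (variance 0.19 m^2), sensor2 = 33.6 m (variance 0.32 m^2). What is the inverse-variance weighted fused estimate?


w1 = (1/var1) / (1/var1 + 1/var2)
   = 5.2632 / (5.2632 + 3.125) = 0.6275
w2 = 1 - w1 = 0.3725
fused = w1*s1 + w2*s2 = 21.3961 + 12.5176
= 33.9137 m


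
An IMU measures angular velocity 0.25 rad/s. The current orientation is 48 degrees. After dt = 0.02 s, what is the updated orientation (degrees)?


delta_theta = w * dt = 0.25 * 0.02 = 0.005 rad
= 0.2865 deg
theta_new = 48 + 0.2865 = 48.2865 deg


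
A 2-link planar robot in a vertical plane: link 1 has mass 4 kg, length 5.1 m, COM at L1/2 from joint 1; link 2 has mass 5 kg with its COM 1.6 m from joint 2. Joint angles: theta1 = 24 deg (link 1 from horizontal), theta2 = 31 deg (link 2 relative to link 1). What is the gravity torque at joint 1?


Horizontal distance from joint 1 to link-1 COM:
  x_c1 = (L1/2)*cos(t1) = 2.55 * 0.9135 = 2.3295 m
Horizontal distance from joint 1 to link-2 COM:
  x_c2 = L1*cos(t1) + Lc2*cos(t1+t2)
       = 5.1*0.9135 + 1.6*0.5736 = 5.5768 m
tau1 = m1*g*x_c1 + m2*g*x_c2
     = 4*9.81*2.3295 + 5*9.81*5.5768
     = 91.4112 + 273.5422
     = 364.9534 Nm


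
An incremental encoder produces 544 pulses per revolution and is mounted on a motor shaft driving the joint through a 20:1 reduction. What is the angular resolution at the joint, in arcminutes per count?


counts per rev = 544
effective counts at joint = 544 * 20 = 10880
resolution = 360*60 / 10880
= 1.9853 arcmin/count


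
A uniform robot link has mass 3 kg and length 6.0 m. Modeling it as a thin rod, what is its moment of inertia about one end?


I = (1/3) * m * L^2
= (1/3) * 3 * 6.0^2
= 0.333333 * 3 * 36.0
= 36.0 kg*m^2


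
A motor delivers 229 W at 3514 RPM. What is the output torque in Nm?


omega = 3514 * 2*pi/60 = 367.9852 rad/s
tau = P / omega = 229 / 367.9852
= 0.6223 Nm


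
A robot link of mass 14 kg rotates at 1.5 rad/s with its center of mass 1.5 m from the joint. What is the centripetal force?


F = m * omega^2 * r
= 14 * 1.5^2 * 1.5
= 14 * 2.25 * 1.5
= 47.25 N


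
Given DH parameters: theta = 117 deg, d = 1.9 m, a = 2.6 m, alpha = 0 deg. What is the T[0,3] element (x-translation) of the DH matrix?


T[0,3] = a * cos(theta)
= 2.6 * cos(117 deg)
= 2.6 * -0.454
= -1.1804


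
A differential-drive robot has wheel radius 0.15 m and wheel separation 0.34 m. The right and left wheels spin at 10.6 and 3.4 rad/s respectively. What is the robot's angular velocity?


vR = r*wR = 0.15*10.6 = 1.59 m/s
vL = r*wL = 0.15*3.4 = 0.51 m/s
v = (vR+vL)/2 = 1.05 m/s
omega = (vR-vL)/L = 3.1765 rad/s
angular velocity = 3.1765 rad/s


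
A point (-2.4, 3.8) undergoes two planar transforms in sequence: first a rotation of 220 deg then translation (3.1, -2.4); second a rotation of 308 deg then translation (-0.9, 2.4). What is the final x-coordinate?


After transform 1:
x1 = cos(220)*-2.4 - sin(220)*3.8 + 3.1 = 7.3811
y1 = sin(220)*-2.4 + cos(220)*3.8 + -2.4 = -3.7683
After transform 2:
x2 = cos(308)*7.3811 - sin(308)*-3.7683 + -0.9
= 0.6748


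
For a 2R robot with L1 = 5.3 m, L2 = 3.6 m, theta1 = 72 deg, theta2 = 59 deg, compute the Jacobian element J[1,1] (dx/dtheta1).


J[1,1] = -L1*sin(t1) - L2*sin(t1+t2)
= -5.3*sin(72) - 3.6*sin(131)
= -7.7576


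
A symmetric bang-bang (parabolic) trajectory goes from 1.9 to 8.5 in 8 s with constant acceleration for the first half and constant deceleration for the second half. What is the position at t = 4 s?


Symmetric rest-to-rest: each phase covers (pf-p0)/2 in time T/2. 0.5*a*(T/2)^2 = (pf-p0)/2 => a = 4*(pf-p0)/T^2
a = 4*(8.5-1.9)/8^2 = 0.4125
t = 4 is in the acceleration phase (t <= T/2).
p = p0 + 0.5*a*t^2 = 1.9 + 0.5*0.4125*4^2
= 5.2


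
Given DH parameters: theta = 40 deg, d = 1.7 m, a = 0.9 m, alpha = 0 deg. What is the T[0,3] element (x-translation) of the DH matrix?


T[0,3] = a * cos(theta)
= 0.9 * cos(40 deg)
= 0.9 * 0.766
= 0.6894


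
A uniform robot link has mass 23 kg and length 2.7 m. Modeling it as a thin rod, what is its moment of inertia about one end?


I = (1/3) * m * L^2
= (1/3) * 23 * 2.7^2
= 0.333333 * 23 * 7.29
= 55.89 kg*m^2


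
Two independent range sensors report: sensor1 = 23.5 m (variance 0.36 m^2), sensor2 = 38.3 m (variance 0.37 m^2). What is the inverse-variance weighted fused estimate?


w1 = (1/var1) / (1/var1 + 1/var2)
   = 2.7778 / (2.7778 + 2.7027) = 0.5068
w2 = 1 - w1 = 0.4932
fused = w1*s1 + w2*s2 = 11.911 + 18.8877
= 30.7986 m


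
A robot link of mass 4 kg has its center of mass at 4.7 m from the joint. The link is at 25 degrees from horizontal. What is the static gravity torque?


tau = m*g*L*cos(angle)
= 4 * 9.81 * 4.7 * cos(25 deg)
= 4 * 9.81 * 4.7 * 0.9063
= 167.1485 Nm


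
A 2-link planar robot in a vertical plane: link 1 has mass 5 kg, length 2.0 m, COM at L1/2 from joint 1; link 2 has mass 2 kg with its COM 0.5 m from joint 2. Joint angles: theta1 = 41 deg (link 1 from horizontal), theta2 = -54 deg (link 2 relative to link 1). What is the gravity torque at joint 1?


Horizontal distance from joint 1 to link-1 COM:
  x_c1 = (L1/2)*cos(t1) = 1.0 * 0.7547 = 0.7547 m
Horizontal distance from joint 1 to link-2 COM:
  x_c2 = L1*cos(t1) + Lc2*cos(t1+t2)
       = 2.0*0.7547 + 0.5*0.9744 = 1.9966 m
tau1 = m1*g*x_c1 + m2*g*x_c2
     = 5*9.81*0.7547 + 2*9.81*1.9966
     = 37.0185 + 39.1734
     = 76.1919 Nm


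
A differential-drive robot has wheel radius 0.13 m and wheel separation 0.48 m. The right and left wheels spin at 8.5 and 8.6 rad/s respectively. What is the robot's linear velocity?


vR = r*wR = 0.13*8.5 = 1.105 m/s
vL = r*wL = 0.13*8.6 = 1.118 m/s
v = (vR+vL)/2 = 1.1115 m/s
omega = (vR-vL)/L = -0.0271 rad/s
linear velocity = 1.1115 m/s


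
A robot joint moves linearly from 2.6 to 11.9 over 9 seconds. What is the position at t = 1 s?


s = t/T = 1/9 = 0.1111
p(t) = p0 + (pf-p0)*s
= 2.6 + (11.9 - 2.6) * 0.1111
= 3.6333


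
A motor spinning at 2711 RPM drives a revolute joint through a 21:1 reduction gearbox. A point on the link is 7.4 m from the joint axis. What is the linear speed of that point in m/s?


omega_motor = 2711 * 2*pi/60 = 283.8953 rad/s
omega_joint = omega_motor / 21 = 13.5188 rad/s
v = omega_joint * r = 13.5188 * 7.4
= 100.0393 m/s


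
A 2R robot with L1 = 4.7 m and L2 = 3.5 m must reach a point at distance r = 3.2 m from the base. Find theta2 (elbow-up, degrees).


cos(theta2) = (r^2 - L1^2 - L2^2) / (2*L1*L2)
cos(theta2) = (10.24 - 22.09 - 12.25) / 32.9
cos(theta2) = -0.732523
theta2 = 137.0983 degrees


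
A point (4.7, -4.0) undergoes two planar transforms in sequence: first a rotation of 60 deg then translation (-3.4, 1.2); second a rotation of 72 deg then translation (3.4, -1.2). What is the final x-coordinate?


After transform 1:
x1 = cos(60)*4.7 - sin(60)*-4.0 + -3.4 = 2.4141
y1 = sin(60)*4.7 + cos(60)*-4.0 + 1.2 = 3.2703
After transform 2:
x2 = cos(72)*2.4141 - sin(72)*3.2703 + 3.4
= 1.0357


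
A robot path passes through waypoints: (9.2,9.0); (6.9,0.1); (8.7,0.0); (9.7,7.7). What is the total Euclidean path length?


Segment lengths:
  seg1 = sqrt((-2.3)^2 + (-8.9)^2) = 9.1924
  seg2 = sqrt((1.8)^2 + (-0.1)^2) = 1.8028
  seg3 = sqrt((1.0)^2 + (7.7)^2) = 7.7647
Total = 18.7598


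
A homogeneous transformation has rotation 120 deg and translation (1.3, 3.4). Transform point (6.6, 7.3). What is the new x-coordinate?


x' = cos(theta)*px - sin(theta)*py + tx
= -0.5*6.6 - 0.866*7.3 + 1.3
= -8.322


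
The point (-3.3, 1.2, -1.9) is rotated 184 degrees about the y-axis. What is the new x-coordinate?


Rotation about y-axis: x' = x*cos(theta) + z*sin(theta)
= -3.3 * -0.9976 + -1.9 * -0.0698
= 3.4245


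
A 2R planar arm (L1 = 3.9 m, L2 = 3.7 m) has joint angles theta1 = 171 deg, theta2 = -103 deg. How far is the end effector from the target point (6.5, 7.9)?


End effector via forward kinematics:
x = L1*cos(t1) + L2*cos(t1+t2) = -2.4659
y = L1*sin(t1) + L2*sin(t1+t2) = 4.0407
Distance to target:
d = sqrt((6.5 - -2.4659)^2 + (7.9 - 4.0407)^2)
= sqrt(80.3881 + 14.8944)
= 9.7613 m


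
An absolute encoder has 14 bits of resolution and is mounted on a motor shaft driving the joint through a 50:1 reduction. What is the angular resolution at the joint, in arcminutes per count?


counts = 2^14 = 16384
effective counts at joint = 16384 * 50 = 819200
resolution = 360*60 / 819200
= 0.0264 arcmin/count


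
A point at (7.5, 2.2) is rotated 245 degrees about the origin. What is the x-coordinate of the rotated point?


x' = x*cos(theta) - y*sin(theta)
cos(245 deg) = -0.4226, sin(245 deg) = -0.9063
x' = 7.5 * -0.4226 - 2.2 * -0.9063
= -3.1696 - -1.9939
= -1.1758


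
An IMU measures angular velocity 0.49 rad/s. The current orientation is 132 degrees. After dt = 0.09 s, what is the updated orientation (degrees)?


delta_theta = w * dt = 0.49 * 0.09 = 0.0441 rad
= 2.5267 deg
theta_new = 132 + 2.5267 = 134.5267 deg


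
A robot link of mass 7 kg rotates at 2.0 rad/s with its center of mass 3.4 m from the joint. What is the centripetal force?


F = m * omega^2 * r
= 7 * 2.0^2 * 3.4
= 7 * 4.0 * 3.4
= 95.2 N


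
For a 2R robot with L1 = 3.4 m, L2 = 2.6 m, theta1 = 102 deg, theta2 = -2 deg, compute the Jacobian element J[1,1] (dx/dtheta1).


J[1,1] = -L1*sin(t1) - L2*sin(t1+t2)
= -3.4*sin(102) - 2.6*sin(100)
= -5.8862


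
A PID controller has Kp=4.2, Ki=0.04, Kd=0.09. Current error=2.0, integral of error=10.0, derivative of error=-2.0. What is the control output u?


u = Kp*e + Ki*int(e) + Kd*de/dt
= 4.2*2.0 + 0.04*10.0 + 0.09*(-2.0)
= 8.4 + 0.4 + -0.18
= 8.62


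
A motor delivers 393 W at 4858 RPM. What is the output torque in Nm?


omega = 4858 * 2*pi/60 = 508.7286 rad/s
tau = P / omega = 393 / 508.7286
= 0.7725 Nm


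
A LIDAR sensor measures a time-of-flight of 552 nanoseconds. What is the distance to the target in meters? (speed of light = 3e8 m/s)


tof = 552 ns = 5.52e-07 s
dist = c * tof / 2
= 3e8 * 5.52e-07 / 2
= 82.8 m


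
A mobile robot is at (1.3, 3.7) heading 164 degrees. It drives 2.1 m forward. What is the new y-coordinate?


y_new = y0 + d*sin(theta)
= 3.7 + 2.1*sin(164)
= 3.7 + 0.5788
= 4.2788


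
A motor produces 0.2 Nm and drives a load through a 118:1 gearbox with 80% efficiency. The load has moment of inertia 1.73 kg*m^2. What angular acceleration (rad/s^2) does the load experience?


tau_out = tau_motor * N * eta
= 0.2 * 118 * 0.8 = 18.88 Nm
alpha = tau_out / I = 18.88 / 1.73
= 10.9133 rad/s^2


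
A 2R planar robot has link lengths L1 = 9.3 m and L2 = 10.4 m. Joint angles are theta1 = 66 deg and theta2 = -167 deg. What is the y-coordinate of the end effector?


Convert angles to radians: theta1 = 1.1519, theta2 = -2.9147
y = L1*sin(theta1) + L2*sin(theta1+theta2)
y = 8.496 + -10.2089
y = -1.7129


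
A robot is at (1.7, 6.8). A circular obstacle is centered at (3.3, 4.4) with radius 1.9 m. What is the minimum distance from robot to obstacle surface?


center_dist = sqrt((1.7-3.3)^2 + (6.8-4.4)^2)
= sqrt(2.56 + 5.76)
= 2.8844
min_dist = center_dist - radius = 2.8844 - 1.9 = 0.9844 m


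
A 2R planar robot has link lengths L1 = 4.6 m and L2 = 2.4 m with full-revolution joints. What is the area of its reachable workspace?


r_max = L1 + L2 = 7.0 m
r_min = |L1 - L2| = 2.2 m
Area = pi*(r_max^2 - r_min^2)
= pi*(49.0 - 4.84)
= pi * 44.16
= 138.7327 m^2


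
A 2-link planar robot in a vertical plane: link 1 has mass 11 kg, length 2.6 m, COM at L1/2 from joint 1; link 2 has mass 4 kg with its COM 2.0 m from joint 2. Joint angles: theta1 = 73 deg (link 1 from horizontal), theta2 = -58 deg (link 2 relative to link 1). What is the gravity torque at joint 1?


Horizontal distance from joint 1 to link-1 COM:
  x_c1 = (L1/2)*cos(t1) = 1.3 * 0.2924 = 0.3801 m
Horizontal distance from joint 1 to link-2 COM:
  x_c2 = L1*cos(t1) + Lc2*cos(t1+t2)
       = 2.6*0.2924 + 2.0*0.9659 = 2.692 m
tau1 = m1*g*x_c1 + m2*g*x_c2
     = 11*9.81*0.3801 + 4*9.81*2.692
     = 41.0148 + 105.6348
     = 146.6496 Nm


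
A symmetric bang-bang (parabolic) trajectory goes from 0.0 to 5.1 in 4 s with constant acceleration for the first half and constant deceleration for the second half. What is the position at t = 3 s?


Symmetric rest-to-rest: each phase covers (pf-p0)/2 in time T/2. 0.5*a*(T/2)^2 = (pf-p0)/2 => a = 4*(pf-p0)/T^2
a = 4*(5.1-0.0)/4^2 = 1.275
t = 3 is in the deceleration phase (t > T/2).
p = pf - 0.5*a*(T-t)^2 = 5.1 - 0.5*1.275*1^2
= 4.4625


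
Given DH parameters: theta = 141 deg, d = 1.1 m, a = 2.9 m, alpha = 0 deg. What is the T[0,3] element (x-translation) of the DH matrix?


T[0,3] = a * cos(theta)
= 2.9 * cos(141 deg)
= 2.9 * -0.7771
= -2.2537


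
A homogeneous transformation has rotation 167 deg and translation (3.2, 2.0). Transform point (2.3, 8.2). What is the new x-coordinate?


x' = cos(theta)*px - sin(theta)*py + tx
= -0.9744*2.3 - 0.225*8.2 + 3.2
= -0.8856


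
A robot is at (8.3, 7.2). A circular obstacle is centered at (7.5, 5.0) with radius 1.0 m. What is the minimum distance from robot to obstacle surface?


center_dist = sqrt((8.3-7.5)^2 + (7.2-5.0)^2)
= sqrt(0.64 + 4.84)
= 2.3409
min_dist = center_dist - radius = 2.3409 - 1.0 = 1.3409 m


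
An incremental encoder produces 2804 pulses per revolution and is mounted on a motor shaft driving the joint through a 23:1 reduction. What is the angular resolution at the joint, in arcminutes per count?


counts per rev = 2804
effective counts at joint = 2804 * 23 = 64492
resolution = 360*60 / 64492
= 0.3349 arcmin/count


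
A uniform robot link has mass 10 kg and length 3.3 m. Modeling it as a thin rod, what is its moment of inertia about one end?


I = (1/3) * m * L^2
= (1/3) * 10 * 3.3^2
= 0.333333 * 10 * 10.89
= 36.3 kg*m^2


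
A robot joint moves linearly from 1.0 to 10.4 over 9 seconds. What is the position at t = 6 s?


s = t/T = 6/9 = 0.6667
p(t) = p0 + (pf-p0)*s
= 1.0 + (10.4 - 1.0) * 0.6667
= 7.2667


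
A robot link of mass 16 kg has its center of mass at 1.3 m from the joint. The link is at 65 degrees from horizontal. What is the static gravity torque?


tau = m*g*L*cos(angle)
= 16 * 9.81 * 1.3 * cos(65 deg)
= 16 * 9.81 * 1.3 * 0.4226
= 86.2344 Nm


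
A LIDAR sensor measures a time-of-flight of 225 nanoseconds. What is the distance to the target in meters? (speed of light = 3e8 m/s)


tof = 225 ns = 2.25e-07 s
dist = c * tof / 2
= 3e8 * 2.25e-07 / 2
= 33.75 m


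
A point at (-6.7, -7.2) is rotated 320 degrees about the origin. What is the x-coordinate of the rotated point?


x' = x*cos(theta) - y*sin(theta)
cos(320 deg) = 0.766, sin(320 deg) = -0.6428
x' = -6.7 * 0.766 - -7.2 * -0.6428
= -5.1325 - 4.6281
= -9.7606


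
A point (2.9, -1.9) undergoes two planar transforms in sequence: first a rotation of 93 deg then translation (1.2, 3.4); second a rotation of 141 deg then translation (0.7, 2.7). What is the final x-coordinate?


After transform 1:
x1 = cos(93)*2.9 - sin(93)*-1.9 + 1.2 = 2.9456
y1 = sin(93)*2.9 + cos(93)*-1.9 + 3.4 = 6.3955
After transform 2:
x2 = cos(141)*2.9456 - sin(141)*6.3955 + 0.7
= -5.614


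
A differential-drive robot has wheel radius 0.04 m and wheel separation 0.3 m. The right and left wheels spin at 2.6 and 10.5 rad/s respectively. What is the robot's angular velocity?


vR = r*wR = 0.04*2.6 = 0.104 m/s
vL = r*wL = 0.04*10.5 = 0.42 m/s
v = (vR+vL)/2 = 0.262 m/s
omega = (vR-vL)/L = -1.0533 rad/s
angular velocity = -1.0533 rad/s


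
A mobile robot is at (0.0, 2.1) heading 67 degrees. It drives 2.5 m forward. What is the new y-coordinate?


y_new = y0 + d*sin(theta)
= 2.1 + 2.5*sin(67)
= 2.1 + 2.3013
= 4.4013


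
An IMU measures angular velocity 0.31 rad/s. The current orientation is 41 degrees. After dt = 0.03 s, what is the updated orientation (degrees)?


delta_theta = w * dt = 0.31 * 0.03 = 0.0093 rad
= 0.5329 deg
theta_new = 41 + 0.5329 = 41.5329 deg


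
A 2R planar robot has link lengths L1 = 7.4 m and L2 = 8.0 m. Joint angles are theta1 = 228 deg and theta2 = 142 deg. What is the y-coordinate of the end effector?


Convert angles to radians: theta1 = 3.9794, theta2 = 2.4784
y = L1*sin(theta1) + L2*sin(theta1+theta2)
y = -5.4993 + 1.3892
y = -4.1101


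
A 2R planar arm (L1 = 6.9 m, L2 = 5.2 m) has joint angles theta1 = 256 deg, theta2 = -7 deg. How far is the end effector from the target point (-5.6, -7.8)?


End effector via forward kinematics:
x = L1*cos(t1) + L2*cos(t1+t2) = -3.5328
y = L1*sin(t1) + L2*sin(t1+t2) = -11.5497
Distance to target:
d = sqrt((-5.6 - -3.5328)^2 + (-7.8 - -11.5497)^2)
= sqrt(4.2734 + 14.0599)
= 4.2817 m


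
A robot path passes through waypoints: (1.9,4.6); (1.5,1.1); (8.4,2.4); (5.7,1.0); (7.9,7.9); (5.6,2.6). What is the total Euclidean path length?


Segment lengths:
  seg1 = sqrt((-0.4)^2 + (-3.5)^2) = 3.5228
  seg2 = sqrt((6.9)^2 + (1.3)^2) = 7.0214
  seg3 = sqrt((-2.7)^2 + (-1.4)^2) = 3.0414
  seg4 = sqrt((2.2)^2 + (6.9)^2) = 7.2422
  seg5 = sqrt((-2.3)^2 + (-5.3)^2) = 5.7775
Total = 26.6053


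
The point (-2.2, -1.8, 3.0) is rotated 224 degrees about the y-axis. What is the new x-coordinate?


Rotation about y-axis: x' = x*cos(theta) + z*sin(theta)
= -2.2 * -0.7193 + 3.0 * -0.6947
= -0.5014


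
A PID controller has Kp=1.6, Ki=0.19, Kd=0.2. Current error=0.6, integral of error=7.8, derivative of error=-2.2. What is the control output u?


u = Kp*e + Ki*int(e) + Kd*de/dt
= 1.6*0.6 + 0.19*7.8 + 0.2*(-2.2)
= 0.96 + 1.482 + -0.44
= 2.002


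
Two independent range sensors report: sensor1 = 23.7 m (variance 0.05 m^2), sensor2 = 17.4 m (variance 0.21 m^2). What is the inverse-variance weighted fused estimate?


w1 = (1/var1) / (1/var1 + 1/var2)
   = 20.0 / (20.0 + 4.7619) = 0.8077
w2 = 1 - w1 = 0.1923
fused = w1*s1 + w2*s2 = 19.1423 + 3.3462
= 22.4885 m


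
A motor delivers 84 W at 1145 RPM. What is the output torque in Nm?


omega = 1145 * 2*pi/60 = 119.9041 rad/s
tau = P / omega = 84 / 119.9041
= 0.7006 Nm


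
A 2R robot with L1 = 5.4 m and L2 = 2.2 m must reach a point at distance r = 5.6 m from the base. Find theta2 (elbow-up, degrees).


cos(theta2) = (r^2 - L1^2 - L2^2) / (2*L1*L2)
cos(theta2) = (31.36 - 29.16 - 4.84) / 23.76
cos(theta2) = -0.111111
theta2 = 96.3794 degrees


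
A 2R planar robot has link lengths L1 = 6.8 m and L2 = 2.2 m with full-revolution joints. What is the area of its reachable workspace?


r_max = L1 + L2 = 9.0 m
r_min = |L1 - L2| = 4.6 m
Area = pi*(r_max^2 - r_min^2)
= pi*(81.0 - 21.16)
= pi * 59.84
= 187.9929 m^2


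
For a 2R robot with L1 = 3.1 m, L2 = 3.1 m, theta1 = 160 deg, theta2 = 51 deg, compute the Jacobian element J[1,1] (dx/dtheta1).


J[1,1] = -L1*sin(t1) - L2*sin(t1+t2)
= -3.1*sin(160) - 3.1*sin(211)
= 0.5364


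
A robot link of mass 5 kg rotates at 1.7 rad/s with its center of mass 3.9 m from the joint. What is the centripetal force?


F = m * omega^2 * r
= 5 * 1.7^2 * 3.9
= 5 * 2.89 * 3.9
= 56.355 N


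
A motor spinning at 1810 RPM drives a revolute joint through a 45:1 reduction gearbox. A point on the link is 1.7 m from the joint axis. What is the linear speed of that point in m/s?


omega_motor = 1810 * 2*pi/60 = 189.5428 rad/s
omega_joint = omega_motor / 45 = 4.2121 rad/s
v = omega_joint * r = 4.2121 * 1.7
= 7.1605 m/s


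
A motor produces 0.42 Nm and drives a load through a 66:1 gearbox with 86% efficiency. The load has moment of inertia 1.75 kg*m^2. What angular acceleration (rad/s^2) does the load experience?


tau_out = tau_motor * N * eta
= 0.42 * 66 * 0.86 = 23.8392 Nm
alpha = tau_out / I = 23.8392 / 1.75
= 13.6224 rad/s^2


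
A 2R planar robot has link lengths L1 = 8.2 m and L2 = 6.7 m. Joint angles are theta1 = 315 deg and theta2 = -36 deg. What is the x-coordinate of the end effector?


Convert angles to radians: theta1 = 5.4978, theta2 = -0.6283
x = L1*cos(theta1) + L2*cos(theta1+theta2)
x = 5.7983 + 1.0481
x = 6.8464


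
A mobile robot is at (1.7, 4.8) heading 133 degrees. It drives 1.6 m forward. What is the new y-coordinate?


y_new = y0 + d*sin(theta)
= 4.8 + 1.6*sin(133)
= 4.8 + 1.1702
= 5.9702


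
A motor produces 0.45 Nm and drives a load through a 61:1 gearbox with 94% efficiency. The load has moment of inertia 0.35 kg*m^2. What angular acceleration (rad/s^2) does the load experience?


tau_out = tau_motor * N * eta
= 0.45 * 61 * 0.94 = 25.803 Nm
alpha = tau_out / I = 25.803 / 0.35
= 73.7229 rad/s^2


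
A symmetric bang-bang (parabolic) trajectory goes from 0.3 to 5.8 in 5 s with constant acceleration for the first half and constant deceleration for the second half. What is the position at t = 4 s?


Symmetric rest-to-rest: each phase covers (pf-p0)/2 in time T/2. 0.5*a*(T/2)^2 = (pf-p0)/2 => a = 4*(pf-p0)/T^2
a = 4*(5.8-0.3)/5^2 = 0.88
t = 4 is in the deceleration phase (t > T/2).
p = pf - 0.5*a*(T-t)^2 = 5.8 - 0.5*0.88*1^2
= 5.36


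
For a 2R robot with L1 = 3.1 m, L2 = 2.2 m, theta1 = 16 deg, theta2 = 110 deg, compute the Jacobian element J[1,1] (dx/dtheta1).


J[1,1] = -L1*sin(t1) - L2*sin(t1+t2)
= -3.1*sin(16) - 2.2*sin(126)
= -2.6343


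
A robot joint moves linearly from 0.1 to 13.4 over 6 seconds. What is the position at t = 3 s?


s = t/T = 3/6 = 0.5
p(t) = p0 + (pf-p0)*s
= 0.1 + (13.4 - 0.1) * 0.5
= 6.75


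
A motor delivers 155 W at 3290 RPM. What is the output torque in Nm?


omega = 3290 * 2*pi/60 = 344.528 rad/s
tau = P / omega = 155 / 344.528
= 0.4499 Nm


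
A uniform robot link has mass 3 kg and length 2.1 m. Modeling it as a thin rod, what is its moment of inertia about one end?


I = (1/3) * m * L^2
= (1/3) * 3 * 2.1^2
= 0.333333 * 3 * 4.41
= 4.41 kg*m^2


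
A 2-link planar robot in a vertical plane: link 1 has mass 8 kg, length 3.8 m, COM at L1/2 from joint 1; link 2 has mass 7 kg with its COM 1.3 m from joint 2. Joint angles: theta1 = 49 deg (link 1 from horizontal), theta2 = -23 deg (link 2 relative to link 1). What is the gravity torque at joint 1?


Horizontal distance from joint 1 to link-1 COM:
  x_c1 = (L1/2)*cos(t1) = 1.9 * 0.6561 = 1.2465 m
Horizontal distance from joint 1 to link-2 COM:
  x_c2 = L1*cos(t1) + Lc2*cos(t1+t2)
       = 3.8*0.6561 + 1.3*0.8988 = 3.6615 m
tau1 = m1*g*x_c1 + m2*g*x_c2
     = 8*9.81*1.2465 + 7*9.81*3.6615
     = 97.8263 + 251.4322
     = 349.2585 Nm
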